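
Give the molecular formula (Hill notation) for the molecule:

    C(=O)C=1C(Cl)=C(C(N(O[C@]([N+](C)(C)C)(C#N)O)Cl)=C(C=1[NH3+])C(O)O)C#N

Heavy atoms from the SMILES: 14 C, 2 Cl, 5 N, 5 O.
Implicit hydrogens by atom environment:
  6 × C (aromatic): no H
  3 × C: 3 H each → 9
  3 × C: no H
  3 × N: no H
  3 × O: 1 H each → 3
  2 × C: 1 H each → 2
  2 × Cl: no H
  2 × O: no H
  1 × N (charge +1): 3 H
  1 × N (charge +1): no H
  Total hydrogens = 17.
Net charge +2.
Molecular formula: [C14H17Cl2N5O5]2+

[C14H17Cl2N5O5]2+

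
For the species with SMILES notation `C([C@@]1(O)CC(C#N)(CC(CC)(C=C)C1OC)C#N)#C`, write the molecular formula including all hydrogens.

Heavy atoms from the SMILES: 15 C, 2 N, 2 O.
Implicit hydrogens by atom environment:
  6 × C: no H
  4 × C: 2 H each → 8
  3 × C: 1 H each → 3
  2 × C: 3 H each → 6
  2 × N: no H
  1 × O: 1 H
  1 × O: no H
  Total hydrogens = 18.
Molecular formula: C15H18N2O2

C15H18N2O2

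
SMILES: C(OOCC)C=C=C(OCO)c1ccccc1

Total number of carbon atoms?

The symbol for carbon appears 13 times in the SMILES. Lowercase c denotes aromatic carbon and counts toward C.

13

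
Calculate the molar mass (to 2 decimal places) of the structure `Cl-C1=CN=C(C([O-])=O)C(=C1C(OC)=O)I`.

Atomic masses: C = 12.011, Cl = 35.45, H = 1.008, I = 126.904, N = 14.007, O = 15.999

Molecular formula: C8H4ClINO4-.
M = 8×12.011 + 1×35.45 + 4×1.008 + 1×126.904 + 1×14.007 + 4×15.999 = 340.48 g/mol.

340.48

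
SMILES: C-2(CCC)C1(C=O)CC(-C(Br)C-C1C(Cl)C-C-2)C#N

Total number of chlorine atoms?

The symbol for chlorine appears 1 time in the SMILES.

1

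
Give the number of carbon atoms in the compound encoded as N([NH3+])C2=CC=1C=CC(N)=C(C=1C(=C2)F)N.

The symbol for carbon appears 10 times in the SMILES.

10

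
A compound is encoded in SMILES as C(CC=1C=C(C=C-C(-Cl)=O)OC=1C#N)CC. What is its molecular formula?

Heavy atoms from the SMILES: 12 C, 1 Cl, 1 N, 2 O.
Implicit hydrogens by atom environment:
  3 × C: 2 H each → 6
  3 × C (aromatic): no H
  2 × C: 1 H each → 2
  2 × C: no H
  1 × C: 3 H
  1 × C (aromatic): 1 H
  1 × Cl: no H
  1 × N: no H
  1 × O (aromatic): no H
  1 × O: no H
  Total hydrogens = 12.
Molecular formula: C12H12ClNO2

C12H12ClNO2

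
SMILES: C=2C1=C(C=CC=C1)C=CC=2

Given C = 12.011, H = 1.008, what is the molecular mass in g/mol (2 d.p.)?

128.17

Molecular formula: C10H8.
M = 10×12.011 + 8×1.008 = 128.17 g/mol.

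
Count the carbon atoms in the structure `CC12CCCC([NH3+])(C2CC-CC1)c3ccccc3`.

The symbol for carbon appears 17 times in the SMILES. Lowercase c denotes aromatic carbon and counts toward C.

17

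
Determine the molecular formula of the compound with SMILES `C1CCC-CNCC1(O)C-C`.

Heavy atoms from the SMILES: 9 C, 1 N, 1 O.
Implicit hydrogens by atom environment:
  7 × C: 2 H each → 14
  1 × C: 3 H
  1 × C: no H
  1 × N: 1 H
  1 × O: 1 H
  Total hydrogens = 19.
Molecular formula: C9H19NO

C9H19NO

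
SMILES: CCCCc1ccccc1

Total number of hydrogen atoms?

14

Hydrogens are implicit in SMILES; fill each atom to its normal valence:
  5 × C (aromatic): 1 H each → 5
  3 × C: 2 H each → 6
  1 × C: 3 H
  1 × C (aromatic): no H
  Total hydrogens = 14.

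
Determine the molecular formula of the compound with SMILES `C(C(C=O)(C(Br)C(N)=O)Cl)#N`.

C5H4BrClN2O2

Heavy atoms from the SMILES: 1 Br, 5 C, 1 Cl, 2 N, 2 O.
Implicit hydrogens by atom environment:
  3 × C: no H
  2 × C: 1 H each → 2
  2 × O: no H
  1 × Br: no H
  1 × Cl: no H
  1 × N: 2 H
  1 × N: no H
  Total hydrogens = 4.
Molecular formula: C5H4BrClN2O2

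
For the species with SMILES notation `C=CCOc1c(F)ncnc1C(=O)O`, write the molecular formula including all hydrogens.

C8H7FN2O3

Heavy atoms from the SMILES: 8 C, 1 F, 2 N, 3 O.
Implicit hydrogens by atom environment:
  3 × C (aromatic): no H
  2 × C: 2 H each → 4
  2 × N (aromatic): no H
  2 × O: no H
  1 × C (aromatic): 1 H
  1 × C: 1 H
  1 × C: no H
  1 × F: no H
  1 × O: 1 H
  Total hydrogens = 7.
Molecular formula: C8H7FN2O3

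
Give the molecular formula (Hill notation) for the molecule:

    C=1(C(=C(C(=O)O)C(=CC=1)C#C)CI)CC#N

C12H8INO2

Heavy atoms from the SMILES: 12 C, 1 I, 1 N, 2 O.
Implicit hydrogens by atom environment:
  4 × C (aromatic): no H
  3 × C: no H
  2 × C: 2 H each → 4
  2 × C (aromatic): 1 H each → 2
  1 × C: 1 H
  1 × I: no H
  1 × N: no H
  1 × O: 1 H
  1 × O: no H
  Total hydrogens = 8.
Molecular formula: C12H8INO2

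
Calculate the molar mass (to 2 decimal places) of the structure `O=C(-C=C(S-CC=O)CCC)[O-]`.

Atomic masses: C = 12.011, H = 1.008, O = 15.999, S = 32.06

187.23

Molecular formula: C8H11O3S-.
M = 8×12.011 + 11×1.008 + 3×15.999 + 1×32.06 = 187.23 g/mol.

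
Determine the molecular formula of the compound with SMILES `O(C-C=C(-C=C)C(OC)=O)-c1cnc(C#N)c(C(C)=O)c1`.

Heavy atoms from the SMILES: 15 C, 2 N, 4 O.
Implicit hydrogens by atom environment:
  4 × C: no H
  4 × O: no H
  3 × C (aromatic): no H
  2 × C: 3 H each → 6
  2 × C: 2 H each → 4
  2 × C (aromatic): 1 H each → 2
  2 × C: 1 H each → 2
  1 × N (aromatic): no H
  1 × N: no H
  Total hydrogens = 14.
Molecular formula: C15H14N2O4

C15H14N2O4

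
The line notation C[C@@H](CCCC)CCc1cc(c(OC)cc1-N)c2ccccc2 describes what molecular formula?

Heavy atoms from the SMILES: 21 C, 1 N, 1 O.
Implicit hydrogens by atom environment:
  7 × C (aromatic): 1 H each → 7
  5 × C: 2 H each → 10
  5 × C (aromatic): no H
  3 × C: 3 H each → 9
  1 × C: 1 H
  1 × N: 2 H
  1 × O: no H
  Total hydrogens = 29.
Molecular formula: C21H29NO

C21H29NO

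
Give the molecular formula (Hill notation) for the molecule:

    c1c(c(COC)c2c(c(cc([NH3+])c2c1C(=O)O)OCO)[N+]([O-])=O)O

Heavy atoms from the SMILES: 14 C, 2 N, 8 O.
Implicit hydrogens by atom environment:
  8 × C (aromatic): no H
  4 × O: no H
  3 × O: 1 H each → 3
  2 × C: 2 H each → 4
  2 × C (aromatic): 1 H each → 2
  1 × C: 3 H
  1 × C: no H
  1 × N (charge +1): 3 H
  1 × N (charge +1): no H
  1 × O (charge -1): no H
  Total hydrogens = 15.
Net charge +1.
Molecular formula: C14H15N2O8+

C14H15N2O8+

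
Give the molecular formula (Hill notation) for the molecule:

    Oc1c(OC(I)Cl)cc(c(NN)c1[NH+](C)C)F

C9H13ClFIN3O2+

Heavy atoms from the SMILES: 9 C, 1 Cl, 1 F, 1 I, 3 N, 2 O.
Implicit hydrogens by atom environment:
  5 × C (aromatic): no H
  2 × C: 3 H each → 6
  1 × C (aromatic): 1 H
  1 × C: 1 H
  1 × Cl: no H
  1 × F: no H
  1 × I: no H
  1 × N: 2 H
  1 × N (charge +1): 1 H
  1 × N: 1 H
  1 × O: 1 H
  1 × O: no H
  Total hydrogens = 13.
Net charge +1.
Molecular formula: C9H13ClFIN3O2+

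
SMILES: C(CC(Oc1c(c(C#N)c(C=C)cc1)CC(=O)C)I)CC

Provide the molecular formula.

C17H20INO2

Heavy atoms from the SMILES: 17 C, 1 I, 1 N, 2 O.
Implicit hydrogens by atom environment:
  5 × C: 2 H each → 10
  4 × C (aromatic): no H
  2 × C: 3 H each → 6
  2 × C (aromatic): 1 H each → 2
  2 × C: 1 H each → 2
  2 × C: no H
  2 × O: no H
  1 × I: no H
  1 × N: no H
  Total hydrogens = 20.
Molecular formula: C17H20INO2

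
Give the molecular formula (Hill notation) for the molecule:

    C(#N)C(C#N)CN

Heavy atoms from the SMILES: 4 C, 3 N.
Implicit hydrogens by atom environment:
  2 × C: no H
  2 × N: no H
  1 × C: 2 H
  1 × C: 1 H
  1 × N: 2 H
  Total hydrogens = 5.
Molecular formula: C4H5N3

C4H5N3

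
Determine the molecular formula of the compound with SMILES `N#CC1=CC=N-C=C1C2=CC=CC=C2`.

C12H8N2

Heavy atoms from the SMILES: 12 C, 2 N.
Implicit hydrogens by atom environment:
  8 × C (aromatic): 1 H each → 8
  3 × C (aromatic): no H
  1 × C: no H
  1 × N (aromatic): no H
  1 × N: no H
  Total hydrogens = 8.
Molecular formula: C12H8N2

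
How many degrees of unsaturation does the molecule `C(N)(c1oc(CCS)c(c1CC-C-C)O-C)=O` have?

4

Molecular formula from the SMILES: C12H19NO3S.
DoU = (2C + 2 + N − H − X)/2 = (2·12 + 2 + 1 − 19 − 0)/2 = 8/2 = 4.
(Structurally: 1 ring(s) + 3 π bond(s) = 4.)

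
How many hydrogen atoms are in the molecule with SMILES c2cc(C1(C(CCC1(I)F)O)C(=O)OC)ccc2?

14

Hydrogens are implicit in SMILES; fill each atom to its normal valence:
  5 × C (aromatic): 1 H each → 5
  3 × C: no H
  2 × C: 2 H each → 4
  2 × O: no H
  1 × C: 3 H
  1 × C: 1 H
  1 × C (aromatic): no H
  1 × F: no H
  1 × I: no H
  1 × O: 1 H
  Total hydrogens = 14.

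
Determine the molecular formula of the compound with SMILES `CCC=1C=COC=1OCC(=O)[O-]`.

C8H9O4-

Heavy atoms from the SMILES: 8 C, 4 O.
Implicit hydrogens by atom environment:
  2 × C: 2 H each → 4
  2 × C (aromatic): 1 H each → 2
  2 × C (aromatic): no H
  2 × O: no H
  1 × C: 3 H
  1 × C: no H
  1 × O (aromatic): no H
  1 × O (charge -1): no H
  Total hydrogens = 9.
Net charge -1.
Molecular formula: C8H9O4-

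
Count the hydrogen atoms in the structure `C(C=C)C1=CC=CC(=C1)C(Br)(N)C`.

Hydrogens are implicit in SMILES; fill each atom to its normal valence:
  4 × C (aromatic): 1 H each → 4
  2 × C: 2 H each → 4
  2 × C (aromatic): no H
  1 × Br: no H
  1 × C: 3 H
  1 × C: 1 H
  1 × C: no H
  1 × N: 2 H
  Total hydrogens = 14.

14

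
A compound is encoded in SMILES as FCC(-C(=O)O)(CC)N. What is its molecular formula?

C5H10FNO2

Heavy atoms from the SMILES: 5 C, 1 F, 1 N, 2 O.
Implicit hydrogens by atom environment:
  2 × C: 2 H each → 4
  2 × C: no H
  1 × C: 3 H
  1 × F: no H
  1 × N: 2 H
  1 × O: 1 H
  1 × O: no H
  Total hydrogens = 10.
Molecular formula: C5H10FNO2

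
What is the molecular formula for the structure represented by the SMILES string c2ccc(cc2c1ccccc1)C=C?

C14H12

Heavy atoms from the SMILES: 14 C.
Implicit hydrogens by atom environment:
  9 × C (aromatic): 1 H each → 9
  3 × C (aromatic): no H
  1 × C: 2 H
  1 × C: 1 H
  Total hydrogens = 12.
Molecular formula: C14H12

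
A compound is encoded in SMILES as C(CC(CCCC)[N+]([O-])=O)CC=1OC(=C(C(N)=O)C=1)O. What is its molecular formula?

Heavy atoms from the SMILES: 13 C, 2 N, 5 O.
Implicit hydrogens by atom environment:
  6 × C: 2 H each → 12
  3 × C (aromatic): no H
  2 × O: no H
  1 × C: 3 H
  1 × C (aromatic): 1 H
  1 × C: 1 H
  1 × C: no H
  1 × N: 2 H
  1 × N (charge +1): no H
  1 × O: 1 H
  1 × O (aromatic): no H
  1 × O (charge -1): no H
  Total hydrogens = 20.
Molecular formula: C13H20N2O5

C13H20N2O5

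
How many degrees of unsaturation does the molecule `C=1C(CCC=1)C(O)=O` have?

Molecular formula from the SMILES: C6H8O2.
DoU = (2C + 2 + N − H − X)/2 = (2·6 + 2 + 0 − 8 − 0)/2 = 6/2 = 3.
(Structurally: 1 ring(s) + 2 π bond(s) = 3.)

3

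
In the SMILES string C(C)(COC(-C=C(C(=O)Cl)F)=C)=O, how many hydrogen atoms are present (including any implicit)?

Hydrogens are implicit in SMILES; fill each atom to its normal valence:
  4 × C: no H
  3 × O: no H
  2 × C: 2 H each → 4
  1 × C: 3 H
  1 × C: 1 H
  1 × Cl: no H
  1 × F: no H
  Total hydrogens = 8.

8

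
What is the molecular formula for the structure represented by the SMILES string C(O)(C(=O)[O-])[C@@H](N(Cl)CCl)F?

C4H5Cl2FNO3-

Heavy atoms from the SMILES: 4 C, 2 Cl, 1 F, 1 N, 3 O.
Implicit hydrogens by atom environment:
  2 × C: 1 H each → 2
  2 × Cl: no H
  1 × C: 2 H
  1 × C: no H
  1 × F: no H
  1 × N: no H
  1 × O: 1 H
  1 × O: no H
  1 × O (charge -1): no H
  Total hydrogens = 5.
Net charge -1.
Molecular formula: C4H5Cl2FNO3-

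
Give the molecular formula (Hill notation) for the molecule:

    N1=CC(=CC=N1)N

Heavy atoms from the SMILES: 4 C, 3 N.
Implicit hydrogens by atom environment:
  3 × C (aromatic): 1 H each → 3
  2 × N (aromatic): no H
  1 × C (aromatic): no H
  1 × N: 2 H
  Total hydrogens = 5.
Molecular formula: C4H5N3

C4H5N3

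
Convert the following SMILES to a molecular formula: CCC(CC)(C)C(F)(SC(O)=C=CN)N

C10H19FN2OS

Heavy atoms from the SMILES: 10 C, 1 F, 2 N, 1 O, 1 S.
Implicit hydrogens by atom environment:
  4 × C: no H
  3 × C: 3 H each → 9
  2 × C: 2 H each → 4
  2 × N: 2 H each → 4
  1 × C: 1 H
  1 × F: no H
  1 × O: 1 H
  1 × S: no H
  Total hydrogens = 19.
Molecular formula: C10H19FN2OS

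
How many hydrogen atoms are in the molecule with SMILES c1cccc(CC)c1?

Hydrogens are implicit in SMILES; fill each atom to its normal valence:
  5 × C (aromatic): 1 H each → 5
  1 × C: 3 H
  1 × C: 2 H
  1 × C (aromatic): no H
  Total hydrogens = 10.

10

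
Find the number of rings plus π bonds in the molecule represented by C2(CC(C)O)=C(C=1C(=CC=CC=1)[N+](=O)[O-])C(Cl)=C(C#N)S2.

Molecular formula from the SMILES: C14H11ClN2O3S.
DoU = (2C + 2 + N − H − X)/2 = (2·14 + 2 + 2 − 11 − 1)/2 = 20/2 = 10.
(Structurally: 2 ring(s) + 8 π bond(s) = 10.)

10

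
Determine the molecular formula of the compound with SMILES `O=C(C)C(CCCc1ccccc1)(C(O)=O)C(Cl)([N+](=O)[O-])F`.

Heavy atoms from the SMILES: 14 C, 1 Cl, 1 F, 1 N, 5 O.
Implicit hydrogens by atom environment:
  5 × C (aromatic): 1 H each → 5
  4 × C: no H
  3 × C: 2 H each → 6
  3 × O: no H
  1 × C: 3 H
  1 × C (aromatic): no H
  1 × Cl: no H
  1 × F: no H
  1 × N (charge +1): no H
  1 × O: 1 H
  1 × O (charge -1): no H
  Total hydrogens = 15.
Molecular formula: C14H15ClFNO5

C14H15ClFNO5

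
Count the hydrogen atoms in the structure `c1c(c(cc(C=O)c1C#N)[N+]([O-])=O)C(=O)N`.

5

Hydrogens are implicit in SMILES; fill each atom to its normal valence:
  4 × C (aromatic): no H
  3 × O: no H
  2 × C (aromatic): 1 H each → 2
  2 × C: no H
  1 × C: 1 H
  1 × N: 2 H
  1 × N: no H
  1 × N (charge +1): no H
  1 × O (charge -1): no H
  Total hydrogens = 5.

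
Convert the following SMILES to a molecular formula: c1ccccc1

C6H6

Heavy atoms from the SMILES: 6 C.
Implicit hydrogens by atom environment:
  6 × C (aromatic): 1 H each → 6
  Total hydrogens = 6.
Molecular formula: C6H6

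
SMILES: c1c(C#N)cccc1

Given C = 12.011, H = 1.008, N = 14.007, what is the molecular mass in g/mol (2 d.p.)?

103.12

Molecular formula: C7H5N.
M = 7×12.011 + 5×1.008 + 1×14.007 = 103.12 g/mol.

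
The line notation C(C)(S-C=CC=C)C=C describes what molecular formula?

Heavy atoms from the SMILES: 8 C, 1 S.
Implicit hydrogens by atom environment:
  5 × C: 1 H each → 5
  2 × C: 2 H each → 4
  1 × C: 3 H
  1 × S: no H
  Total hydrogens = 12.
Molecular formula: C8H12S

C8H12S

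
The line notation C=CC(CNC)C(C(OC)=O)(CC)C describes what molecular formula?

C11H21NO2

Heavy atoms from the SMILES: 11 C, 1 N, 2 O.
Implicit hydrogens by atom environment:
  4 × C: 3 H each → 12
  3 × C: 2 H each → 6
  2 × C: 1 H each → 2
  2 × C: no H
  2 × O: no H
  1 × N: 1 H
  Total hydrogens = 21.
Molecular formula: C11H21NO2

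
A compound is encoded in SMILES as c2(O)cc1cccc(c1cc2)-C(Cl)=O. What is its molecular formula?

C11H7ClO2

Heavy atoms from the SMILES: 11 C, 1 Cl, 2 O.
Implicit hydrogens by atom environment:
  6 × C (aromatic): 1 H each → 6
  4 × C (aromatic): no H
  1 × C: no H
  1 × Cl: no H
  1 × O: 1 H
  1 × O: no H
  Total hydrogens = 7.
Molecular formula: C11H7ClO2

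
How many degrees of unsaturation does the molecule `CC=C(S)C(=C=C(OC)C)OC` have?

3

Molecular formula from the SMILES: C9H14O2S.
DoU = (2C + 2 + N − H − X)/2 = (2·9 + 2 + 0 − 14 − 0)/2 = 6/2 = 3.
(Structurally: 0 ring(s) + 3 π bond(s) = 3.)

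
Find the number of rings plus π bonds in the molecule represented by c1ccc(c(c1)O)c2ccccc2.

Molecular formula from the SMILES: C12H10O.
DoU = (2C + 2 + N − H − X)/2 = (2·12 + 2 + 0 − 10 − 0)/2 = 16/2 = 8.
(Structurally: 2 ring(s) + 6 π bond(s) = 8.)

8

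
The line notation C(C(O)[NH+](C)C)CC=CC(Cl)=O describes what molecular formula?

C8H15ClNO2+

Heavy atoms from the SMILES: 8 C, 1 Cl, 1 N, 2 O.
Implicit hydrogens by atom environment:
  3 × C: 1 H each → 3
  2 × C: 3 H each → 6
  2 × C: 2 H each → 4
  1 × C: no H
  1 × Cl: no H
  1 × N (charge +1): 1 H
  1 × O: 1 H
  1 × O: no H
  Total hydrogens = 15.
Net charge +1.
Molecular formula: C8H15ClNO2+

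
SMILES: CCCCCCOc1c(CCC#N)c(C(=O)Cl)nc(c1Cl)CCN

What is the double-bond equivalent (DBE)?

Molecular formula from the SMILES: C17H23Cl2N3O2.
DoU = (2C + 2 + N − H − X)/2 = (2·17 + 2 + 3 − 23 − 2)/2 = 14/2 = 7.
(Structurally: 1 ring(s) + 6 π bond(s) = 7.)

7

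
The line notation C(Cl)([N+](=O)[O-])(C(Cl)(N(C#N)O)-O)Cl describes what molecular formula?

Heavy atoms from the SMILES: 3 C, 3 Cl, 3 N, 4 O.
Implicit hydrogens by atom environment:
  3 × C: no H
  3 × Cl: no H
  2 × N: no H
  2 × O: 1 H each → 2
  1 × N (charge +1): no H
  1 × O: no H
  1 × O (charge -1): no H
  Total hydrogens = 2.
Molecular formula: C3H2Cl3N3O4

C3H2Cl3N3O4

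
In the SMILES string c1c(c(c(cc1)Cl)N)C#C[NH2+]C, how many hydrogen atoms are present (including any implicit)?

10

Hydrogens are implicit in SMILES; fill each atom to its normal valence:
  3 × C (aromatic): 1 H each → 3
  3 × C (aromatic): no H
  2 × C: no H
  1 × C: 3 H
  1 × Cl: no H
  1 × N (charge +1): 2 H
  1 × N: 2 H
  Total hydrogens = 10.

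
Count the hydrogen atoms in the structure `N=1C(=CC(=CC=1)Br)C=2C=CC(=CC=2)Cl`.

7

Hydrogens are implicit in SMILES; fill each atom to its normal valence:
  7 × C (aromatic): 1 H each → 7
  4 × C (aromatic): no H
  1 × Br: no H
  1 × Cl: no H
  1 × N (aromatic): no H
  Total hydrogens = 7.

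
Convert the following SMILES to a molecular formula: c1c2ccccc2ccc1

C10H8

Heavy atoms from the SMILES: 10 C.
Implicit hydrogens by atom environment:
  8 × C (aromatic): 1 H each → 8
  2 × C (aromatic): no H
  Total hydrogens = 8.
Molecular formula: C10H8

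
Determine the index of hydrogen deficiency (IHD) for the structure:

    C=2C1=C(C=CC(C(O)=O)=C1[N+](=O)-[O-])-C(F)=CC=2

Molecular formula from the SMILES: C11H6FNO4.
DoU = (2C + 2 + N − H − X)/2 = (2·11 + 2 + 1 − 6 − 1)/2 = 18/2 = 9.
(Structurally: 2 ring(s) + 7 π bond(s) = 9.)

9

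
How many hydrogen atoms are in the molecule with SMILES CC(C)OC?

Hydrogens are implicit in SMILES; fill each atom to its normal valence:
  3 × C: 3 H each → 9
  1 × C: 1 H
  1 × O: no H
  Total hydrogens = 10.

10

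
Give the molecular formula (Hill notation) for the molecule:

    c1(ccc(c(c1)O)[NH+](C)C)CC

Heavy atoms from the SMILES: 10 C, 1 N, 1 O.
Implicit hydrogens by atom environment:
  3 × C: 3 H each → 9
  3 × C (aromatic): 1 H each → 3
  3 × C (aromatic): no H
  1 × C: 2 H
  1 × N (charge +1): 1 H
  1 × O: 1 H
  Total hydrogens = 16.
Net charge +1.
Molecular formula: C10H16NO+

C10H16NO+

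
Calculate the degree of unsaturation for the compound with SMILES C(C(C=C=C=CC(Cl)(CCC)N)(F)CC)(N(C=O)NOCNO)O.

Molecular formula from the SMILES: C14H24ClFN4O4.
DoU = (2C + 2 + N − H − X)/2 = (2·14 + 2 + 4 − 24 − 2)/2 = 8/2 = 4.
(Structurally: 0 ring(s) + 4 π bond(s) = 4.)

4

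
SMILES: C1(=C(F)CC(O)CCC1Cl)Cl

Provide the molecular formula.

C7H9Cl2FO

Heavy atoms from the SMILES: 7 C, 2 Cl, 1 F, 1 O.
Implicit hydrogens by atom environment:
  3 × C: 2 H each → 6
  2 × C: 1 H each → 2
  2 × C: no H
  2 × Cl: no H
  1 × F: no H
  1 × O: 1 H
  Total hydrogens = 9.
Molecular formula: C7H9Cl2FO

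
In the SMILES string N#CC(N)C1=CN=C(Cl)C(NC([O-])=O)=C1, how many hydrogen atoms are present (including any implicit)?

Hydrogens are implicit in SMILES; fill each atom to its normal valence:
  3 × C (aromatic): no H
  2 × C (aromatic): 1 H each → 2
  2 × C: no H
  1 × C: 1 H
  1 × Cl: no H
  1 × N: 2 H
  1 × N: 1 H
  1 × N (aromatic): no H
  1 × N: no H
  1 × O: no H
  1 × O (charge -1): no H
  Total hydrogens = 6.

6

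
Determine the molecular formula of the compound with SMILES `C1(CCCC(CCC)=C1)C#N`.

Heavy atoms from the SMILES: 10 C, 1 N.
Implicit hydrogens by atom environment:
  5 × C: 2 H each → 10
  2 × C: 1 H each → 2
  2 × C: no H
  1 × C: 3 H
  1 × N: no H
  Total hydrogens = 15.
Molecular formula: C10H15N

C10H15N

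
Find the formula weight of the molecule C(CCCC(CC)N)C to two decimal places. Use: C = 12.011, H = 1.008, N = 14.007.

Molecular formula: C8H19N.
M = 8×12.011 + 19×1.008 + 1×14.007 = 129.25 g/mol.

129.25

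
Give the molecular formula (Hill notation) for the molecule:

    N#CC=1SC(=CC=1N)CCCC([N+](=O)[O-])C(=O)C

C11H13N3O3S

Heavy atoms from the SMILES: 11 C, 3 N, 3 O, 1 S.
Implicit hydrogens by atom environment:
  3 × C: 2 H each → 6
  3 × C (aromatic): no H
  2 × C: no H
  2 × O: no H
  1 × C: 3 H
  1 × C (aromatic): 1 H
  1 × C: 1 H
  1 × N: 2 H
  1 × N (charge +1): no H
  1 × N: no H
  1 × O (charge -1): no H
  1 × S (aromatic): no H
  Total hydrogens = 13.
Molecular formula: C11H13N3O3S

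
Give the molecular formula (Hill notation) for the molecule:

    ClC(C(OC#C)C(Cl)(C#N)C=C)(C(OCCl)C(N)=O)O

C11H11Cl3N2O4

Heavy atoms from the SMILES: 11 C, 3 Cl, 2 N, 4 O.
Implicit hydrogens by atom environment:
  5 × C: no H
  4 × C: 1 H each → 4
  3 × Cl: no H
  3 × O: no H
  2 × C: 2 H each → 4
  1 × N: 2 H
  1 × N: no H
  1 × O: 1 H
  Total hydrogens = 11.
Molecular formula: C11H11Cl3N2O4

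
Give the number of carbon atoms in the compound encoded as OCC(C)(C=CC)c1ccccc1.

12

The symbol for carbon appears 12 times in the SMILES. Lowercase c denotes aromatic carbon and counts toward C.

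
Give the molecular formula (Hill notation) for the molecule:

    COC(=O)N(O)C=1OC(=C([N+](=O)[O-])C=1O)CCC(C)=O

Heavy atoms from the SMILES: 10 C, 2 N, 8 O.
Implicit hydrogens by atom environment:
  4 × C (aromatic): no H
  4 × O: no H
  2 × C: 3 H each → 6
  2 × C: 2 H each → 4
  2 × C: no H
  2 × O: 1 H each → 2
  1 × N (charge +1): no H
  1 × N: no H
  1 × O (aromatic): no H
  1 × O (charge -1): no H
  Total hydrogens = 12.
Molecular formula: C10H12N2O8

C10H12N2O8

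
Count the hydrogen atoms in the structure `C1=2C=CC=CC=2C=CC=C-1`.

Hydrogens are implicit in SMILES; fill each atom to its normal valence:
  8 × C (aromatic): 1 H each → 8
  2 × C (aromatic): no H
  Total hydrogens = 8.

8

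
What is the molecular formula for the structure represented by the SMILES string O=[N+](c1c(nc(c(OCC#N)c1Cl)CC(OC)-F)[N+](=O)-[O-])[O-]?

C10H8ClFN4O6

Heavy atoms from the SMILES: 10 C, 1 Cl, 1 F, 4 N, 6 O.
Implicit hydrogens by atom environment:
  5 × C (aromatic): no H
  4 × O: no H
  2 × C: 2 H each → 4
  2 × N (charge +1): no H
  2 × O (charge -1): no H
  1 × C: 3 H
  1 × C: 1 H
  1 × C: no H
  1 × Cl: no H
  1 × F: no H
  1 × N (aromatic): no H
  1 × N: no H
  Total hydrogens = 8.
Molecular formula: C10H8ClFN4O6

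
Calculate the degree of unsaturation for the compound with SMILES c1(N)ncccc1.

Molecular formula from the SMILES: C5H6N2.
DoU = (2C + 2 + N − H − X)/2 = (2·5 + 2 + 2 − 6 − 0)/2 = 8/2 = 4.
(Structurally: 1 ring(s) + 3 π bond(s) = 4.)

4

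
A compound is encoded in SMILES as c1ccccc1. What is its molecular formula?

Heavy atoms from the SMILES: 6 C.
Implicit hydrogens by atom environment:
  6 × C (aromatic): 1 H each → 6
  Total hydrogens = 6.
Molecular formula: C6H6

C6H6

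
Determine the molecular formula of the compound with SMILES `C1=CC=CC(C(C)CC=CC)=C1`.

Heavy atoms from the SMILES: 12 C.
Implicit hydrogens by atom environment:
  5 × C (aromatic): 1 H each → 5
  3 × C: 1 H each → 3
  2 × C: 3 H each → 6
  1 × C: 2 H
  1 × C (aromatic): no H
  Total hydrogens = 16.
Molecular formula: C12H16

C12H16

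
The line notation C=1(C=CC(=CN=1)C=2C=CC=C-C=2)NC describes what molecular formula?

Heavy atoms from the SMILES: 12 C, 2 N.
Implicit hydrogens by atom environment:
  8 × C (aromatic): 1 H each → 8
  3 × C (aromatic): no H
  1 × C: 3 H
  1 × N: 1 H
  1 × N (aromatic): no H
  Total hydrogens = 12.
Molecular formula: C12H12N2

C12H12N2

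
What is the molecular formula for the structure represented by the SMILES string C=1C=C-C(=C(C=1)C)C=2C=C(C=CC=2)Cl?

Heavy atoms from the SMILES: 13 C, 1 Cl.
Implicit hydrogens by atom environment:
  8 × C (aromatic): 1 H each → 8
  4 × C (aromatic): no H
  1 × C: 3 H
  1 × Cl: no H
  Total hydrogens = 11.
Molecular formula: C13H11Cl

C13H11Cl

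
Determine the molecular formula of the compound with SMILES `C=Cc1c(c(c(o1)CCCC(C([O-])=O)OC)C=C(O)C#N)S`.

C15H16NO5S-

Heavy atoms from the SMILES: 15 C, 1 N, 5 O, 1 S.
Implicit hydrogens by atom environment:
  4 × C: 2 H each → 8
  4 × C (aromatic): no H
  3 × C: 1 H each → 3
  3 × C: no H
  2 × O: no H
  1 × C: 3 H
  1 × N: no H
  1 × O: 1 H
  1 × O (aromatic): no H
  1 × O (charge -1): no H
  1 × S: 1 H
  Total hydrogens = 16.
Net charge -1.
Molecular formula: C15H16NO5S-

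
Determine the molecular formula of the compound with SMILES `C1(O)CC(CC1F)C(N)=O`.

C6H10FNO2

Heavy atoms from the SMILES: 6 C, 1 F, 1 N, 2 O.
Implicit hydrogens by atom environment:
  3 × C: 1 H each → 3
  2 × C: 2 H each → 4
  1 × C: no H
  1 × F: no H
  1 × N: 2 H
  1 × O: 1 H
  1 × O: no H
  Total hydrogens = 10.
Molecular formula: C6H10FNO2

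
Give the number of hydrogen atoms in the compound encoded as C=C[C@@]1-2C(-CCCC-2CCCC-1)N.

21

Hydrogens are implicit in SMILES; fill each atom to its normal valence:
  8 × C: 2 H each → 16
  3 × C: 1 H each → 3
  1 × C: no H
  1 × N: 2 H
  Total hydrogens = 21.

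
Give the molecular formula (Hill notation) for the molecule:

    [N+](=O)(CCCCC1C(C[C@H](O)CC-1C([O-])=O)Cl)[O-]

Heavy atoms from the SMILES: 11 C, 1 Cl, 1 N, 5 O.
Implicit hydrogens by atom environment:
  6 × C: 2 H each → 12
  4 × C: 1 H each → 4
  2 × O: no H
  2 × O (charge -1): no H
  1 × C: no H
  1 × Cl: no H
  1 × N (charge +1): no H
  1 × O: 1 H
  Total hydrogens = 17.
Net charge -1.
Molecular formula: C11H17ClNO5-

C11H17ClNO5-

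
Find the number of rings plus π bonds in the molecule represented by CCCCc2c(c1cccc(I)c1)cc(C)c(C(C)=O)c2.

9

Molecular formula from the SMILES: C19H21IO.
DoU = (2C + 2 + N − H − X)/2 = (2·19 + 2 + 0 − 21 − 1)/2 = 18/2 = 9.
(Structurally: 2 ring(s) + 7 π bond(s) = 9.)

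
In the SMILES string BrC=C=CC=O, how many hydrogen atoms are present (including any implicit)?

Hydrogens are implicit in SMILES; fill each atom to its normal valence:
  3 × C: 1 H each → 3
  1 × Br: no H
  1 × C: no H
  1 × O: no H
  Total hydrogens = 3.

3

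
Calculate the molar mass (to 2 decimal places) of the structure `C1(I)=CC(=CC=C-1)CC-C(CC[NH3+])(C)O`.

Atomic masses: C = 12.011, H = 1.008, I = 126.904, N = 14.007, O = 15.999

Molecular formula: C12H19INO+.
M = 12×12.011 + 19×1.008 + 1×126.904 + 1×14.007 + 1×15.999 = 320.19 g/mol.

320.19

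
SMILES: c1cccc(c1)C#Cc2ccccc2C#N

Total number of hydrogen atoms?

9

Hydrogens are implicit in SMILES; fill each atom to its normal valence:
  9 × C (aromatic): 1 H each → 9
  3 × C (aromatic): no H
  3 × C: no H
  1 × N: no H
  Total hydrogens = 9.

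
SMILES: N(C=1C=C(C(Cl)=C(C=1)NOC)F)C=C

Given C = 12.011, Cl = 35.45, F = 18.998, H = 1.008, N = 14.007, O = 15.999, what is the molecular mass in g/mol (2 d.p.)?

216.64

Molecular formula: C9H10ClFN2O.
M = 9×12.011 + 1×35.45 + 1×18.998 + 10×1.008 + 2×14.007 + 1×15.999 = 216.64 g/mol.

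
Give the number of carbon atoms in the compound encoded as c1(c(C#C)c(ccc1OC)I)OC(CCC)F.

13

The symbol for carbon appears 13 times in the SMILES. Lowercase c denotes aromatic carbon and counts toward C.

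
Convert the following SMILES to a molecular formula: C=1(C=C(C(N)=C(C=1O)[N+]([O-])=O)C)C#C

Heavy atoms from the SMILES: 9 C, 2 N, 3 O.
Implicit hydrogens by atom environment:
  5 × C (aromatic): no H
  1 × C: 3 H
  1 × C (aromatic): 1 H
  1 × C: 1 H
  1 × C: no H
  1 × N: 2 H
  1 × N (charge +1): no H
  1 × O: 1 H
  1 × O: no H
  1 × O (charge -1): no H
  Total hydrogens = 8.
Molecular formula: C9H8N2O3

C9H8N2O3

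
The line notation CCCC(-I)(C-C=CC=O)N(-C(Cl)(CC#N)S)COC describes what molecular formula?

Heavy atoms from the SMILES: 13 C, 1 Cl, 1 I, 2 N, 2 O, 1 S.
Implicit hydrogens by atom environment:
  5 × C: 2 H each → 10
  3 × C: 1 H each → 3
  3 × C: no H
  2 × C: 3 H each → 6
  2 × N: no H
  2 × O: no H
  1 × Cl: no H
  1 × I: no H
  1 × S: 1 H
  Total hydrogens = 20.
Molecular formula: C13H20ClIN2O2S

C13H20ClIN2O2S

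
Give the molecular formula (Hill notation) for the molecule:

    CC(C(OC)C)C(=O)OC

C7H14O3

Heavy atoms from the SMILES: 7 C, 3 O.
Implicit hydrogens by atom environment:
  4 × C: 3 H each → 12
  3 × O: no H
  2 × C: 1 H each → 2
  1 × C: no H
  Total hydrogens = 14.
Molecular formula: C7H14O3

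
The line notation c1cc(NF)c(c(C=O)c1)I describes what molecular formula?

Heavy atoms from the SMILES: 7 C, 1 F, 1 I, 1 N, 1 O.
Implicit hydrogens by atom environment:
  3 × C (aromatic): 1 H each → 3
  3 × C (aromatic): no H
  1 × C: 1 H
  1 × F: no H
  1 × I: no H
  1 × N: 1 H
  1 × O: no H
  Total hydrogens = 5.
Molecular formula: C7H5FINO

C7H5FINO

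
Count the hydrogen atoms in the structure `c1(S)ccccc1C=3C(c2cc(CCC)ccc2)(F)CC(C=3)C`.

23

Hydrogens are implicit in SMILES; fill each atom to its normal valence:
  8 × C (aromatic): 1 H each → 8
  4 × C (aromatic): no H
  3 × C: 2 H each → 6
  2 × C: 3 H each → 6
  2 × C: 1 H each → 2
  2 × C: no H
  1 × F: no H
  1 × S: 1 H
  Total hydrogens = 23.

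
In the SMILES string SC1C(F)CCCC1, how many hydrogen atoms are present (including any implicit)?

11

Hydrogens are implicit in SMILES; fill each atom to its normal valence:
  4 × C: 2 H each → 8
  2 × C: 1 H each → 2
  1 × F: no H
  1 × S: 1 H
  Total hydrogens = 11.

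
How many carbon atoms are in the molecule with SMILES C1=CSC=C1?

4

The symbol for carbon appears 4 times in the SMILES.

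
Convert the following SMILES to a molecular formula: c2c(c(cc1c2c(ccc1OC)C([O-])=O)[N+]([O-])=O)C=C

Heavy atoms from the SMILES: 14 C, 1 N, 5 O.
Implicit hydrogens by atom environment:
  6 × C (aromatic): no H
  4 × C (aromatic): 1 H each → 4
  3 × O: no H
  2 × O (charge -1): no H
  1 × C: 3 H
  1 × C: 2 H
  1 × C: 1 H
  1 × C: no H
  1 × N (charge +1): no H
  Total hydrogens = 10.
Net charge -1.
Molecular formula: C14H10NO5-

C14H10NO5-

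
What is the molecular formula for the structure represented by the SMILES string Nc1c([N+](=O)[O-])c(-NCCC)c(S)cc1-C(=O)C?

Heavy atoms from the SMILES: 11 C, 3 N, 3 O, 1 S.
Implicit hydrogens by atom environment:
  5 × C (aromatic): no H
  2 × C: 3 H each → 6
  2 × C: 2 H each → 4
  2 × O: no H
  1 × C (aromatic): 1 H
  1 × C: no H
  1 × N: 2 H
  1 × N: 1 H
  1 × N (charge +1): no H
  1 × O (charge -1): no H
  1 × S: 1 H
  Total hydrogens = 15.
Molecular formula: C11H15N3O3S

C11H15N3O3S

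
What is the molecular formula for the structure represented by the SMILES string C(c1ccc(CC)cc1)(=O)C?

C10H12O

Heavy atoms from the SMILES: 10 C, 1 O.
Implicit hydrogens by atom environment:
  4 × C (aromatic): 1 H each → 4
  2 × C: 3 H each → 6
  2 × C (aromatic): no H
  1 × C: 2 H
  1 × C: no H
  1 × O: no H
  Total hydrogens = 12.
Molecular formula: C10H12O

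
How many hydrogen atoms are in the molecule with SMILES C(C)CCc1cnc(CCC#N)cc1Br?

15

Hydrogens are implicit in SMILES; fill each atom to its normal valence:
  5 × C: 2 H each → 10
  3 × C (aromatic): no H
  2 × C (aromatic): 1 H each → 2
  1 × Br: no H
  1 × C: 3 H
  1 × C: no H
  1 × N (aromatic): no H
  1 × N: no H
  Total hydrogens = 15.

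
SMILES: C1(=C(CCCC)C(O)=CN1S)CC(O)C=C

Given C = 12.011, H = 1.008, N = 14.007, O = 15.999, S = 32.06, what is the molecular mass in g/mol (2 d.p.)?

241.35

Molecular formula: C12H19NO2S.
M = 12×12.011 + 19×1.008 + 1×14.007 + 2×15.999 + 1×32.06 = 241.35 g/mol.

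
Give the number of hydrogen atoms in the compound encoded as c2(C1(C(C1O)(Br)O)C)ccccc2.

11

Hydrogens are implicit in SMILES; fill each atom to its normal valence:
  5 × C (aromatic): 1 H each → 5
  2 × C: no H
  2 × O: 1 H each → 2
  1 × Br: no H
  1 × C: 3 H
  1 × C: 1 H
  1 × C (aromatic): no H
  Total hydrogens = 11.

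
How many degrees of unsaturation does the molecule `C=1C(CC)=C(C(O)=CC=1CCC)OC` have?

4

Molecular formula from the SMILES: C12H18O2.
DoU = (2C + 2 + N − H − X)/2 = (2·12 + 2 + 0 − 18 − 0)/2 = 8/2 = 4.
(Structurally: 1 ring(s) + 3 π bond(s) = 4.)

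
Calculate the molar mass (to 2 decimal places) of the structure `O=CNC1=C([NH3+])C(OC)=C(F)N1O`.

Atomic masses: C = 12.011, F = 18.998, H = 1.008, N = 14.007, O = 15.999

Molecular formula: C6H9FN3O3+.
M = 6×12.011 + 1×18.998 + 9×1.008 + 3×14.007 + 3×15.999 = 190.15 g/mol.

190.15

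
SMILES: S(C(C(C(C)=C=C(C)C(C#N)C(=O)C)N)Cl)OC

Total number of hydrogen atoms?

17

Hydrogens are implicit in SMILES; fill each atom to its normal valence:
  5 × C: no H
  4 × C: 3 H each → 12
  3 × C: 1 H each → 3
  2 × O: no H
  1 × Cl: no H
  1 × N: 2 H
  1 × N: no H
  1 × S: no H
  Total hydrogens = 17.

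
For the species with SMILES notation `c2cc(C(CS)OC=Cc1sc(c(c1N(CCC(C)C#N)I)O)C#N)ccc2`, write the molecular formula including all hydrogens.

Heavy atoms from the SMILES: 20 C, 1 I, 3 N, 2 O, 2 S.
Implicit hydrogens by atom environment:
  5 × C (aromatic): 1 H each → 5
  5 × C (aromatic): no H
  4 × C: 1 H each → 4
  3 × C: 2 H each → 6
  3 × N: no H
  2 × C: no H
  1 × C: 3 H
  1 × I: no H
  1 × O: 1 H
  1 × O: no H
  1 × S: 1 H
  1 × S (aromatic): no H
  Total hydrogens = 20.
Molecular formula: C20H20IN3O2S2

C20H20IN3O2S2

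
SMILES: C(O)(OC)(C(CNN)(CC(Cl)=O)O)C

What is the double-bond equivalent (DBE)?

Molecular formula from the SMILES: C7H15ClN2O4.
DoU = (2C + 2 + N − H − X)/2 = (2·7 + 2 + 2 − 15 − 1)/2 = 2/2 = 1.
(Structurally: 0 ring(s) + 1 π bond(s) = 1.)

1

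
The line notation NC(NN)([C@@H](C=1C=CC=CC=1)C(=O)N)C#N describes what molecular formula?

Heavy atoms from the SMILES: 10 C, 5 N, 1 O.
Implicit hydrogens by atom environment:
  5 × C (aromatic): 1 H each → 5
  3 × C: no H
  3 × N: 2 H each → 6
  1 × C: 1 H
  1 × C (aromatic): no H
  1 × N: 1 H
  1 × N: no H
  1 × O: no H
  Total hydrogens = 13.
Molecular formula: C10H13N5O

C10H13N5O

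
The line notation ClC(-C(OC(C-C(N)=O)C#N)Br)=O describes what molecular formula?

C6H6BrClN2O3

Heavy atoms from the SMILES: 1 Br, 6 C, 1 Cl, 2 N, 3 O.
Implicit hydrogens by atom environment:
  3 × C: no H
  3 × O: no H
  2 × C: 1 H each → 2
  1 × Br: no H
  1 × C: 2 H
  1 × Cl: no H
  1 × N: 2 H
  1 × N: no H
  Total hydrogens = 6.
Molecular formula: C6H6BrClN2O3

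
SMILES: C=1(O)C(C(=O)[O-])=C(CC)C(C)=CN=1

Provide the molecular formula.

Heavy atoms from the SMILES: 9 C, 1 N, 3 O.
Implicit hydrogens by atom environment:
  4 × C (aromatic): no H
  2 × C: 3 H each → 6
  1 × C: 2 H
  1 × C (aromatic): 1 H
  1 × C: no H
  1 × N (aromatic): no H
  1 × O: 1 H
  1 × O: no H
  1 × O (charge -1): no H
  Total hydrogens = 10.
Net charge -1.
Molecular formula: C9H10NO3-

C9H10NO3-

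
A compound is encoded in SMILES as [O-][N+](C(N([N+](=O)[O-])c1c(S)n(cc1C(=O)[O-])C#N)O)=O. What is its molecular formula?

C7H4N5O7S-

Heavy atoms from the SMILES: 7 C, 5 N, 7 O, 1 S.
Implicit hydrogens by atom environment:
  3 × C (aromatic): no H
  3 × O: no H
  3 × O (charge -1): no H
  2 × C: no H
  2 × N: no H
  2 × N (charge +1): no H
  1 × C (aromatic): 1 H
  1 × C: 1 H
  1 × N (aromatic): no H
  1 × O: 1 H
  1 × S: 1 H
  Total hydrogens = 4.
Net charge -1.
Molecular formula: C7H4N5O7S-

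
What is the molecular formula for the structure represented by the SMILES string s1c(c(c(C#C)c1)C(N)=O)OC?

C8H7NO2S

Heavy atoms from the SMILES: 8 C, 1 N, 2 O, 1 S.
Implicit hydrogens by atom environment:
  3 × C (aromatic): no H
  2 × C: no H
  2 × O: no H
  1 × C: 3 H
  1 × C (aromatic): 1 H
  1 × C: 1 H
  1 × N: 2 H
  1 × S (aromatic): no H
  Total hydrogens = 7.
Molecular formula: C8H7NO2S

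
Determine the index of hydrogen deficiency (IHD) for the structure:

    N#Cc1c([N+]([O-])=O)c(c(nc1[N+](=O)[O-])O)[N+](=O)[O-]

9

Molecular formula from the SMILES: C6HN5O7.
DoU = (2C + 2 + N − H − X)/2 = (2·6 + 2 + 5 − 1 − 0)/2 = 18/2 = 9.
(Structurally: 1 ring(s) + 8 π bond(s) = 9.)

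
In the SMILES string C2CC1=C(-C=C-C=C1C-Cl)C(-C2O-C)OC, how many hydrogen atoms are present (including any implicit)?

Hydrogens are implicit in SMILES; fill each atom to its normal valence:
  3 × C: 2 H each → 6
  3 × C (aromatic): 1 H each → 3
  3 × C (aromatic): no H
  2 × C: 3 H each → 6
  2 × C: 1 H each → 2
  2 × O: no H
  1 × Cl: no H
  Total hydrogens = 17.

17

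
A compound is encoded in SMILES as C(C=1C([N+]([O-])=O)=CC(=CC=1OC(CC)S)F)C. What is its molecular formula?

C11H14FNO3S

Heavy atoms from the SMILES: 11 C, 1 F, 1 N, 3 O, 1 S.
Implicit hydrogens by atom environment:
  4 × C (aromatic): no H
  2 × C: 3 H each → 6
  2 × C: 2 H each → 4
  2 × C (aromatic): 1 H each → 2
  2 × O: no H
  1 × C: 1 H
  1 × F: no H
  1 × N (charge +1): no H
  1 × O (charge -1): no H
  1 × S: 1 H
  Total hydrogens = 14.
Molecular formula: C11H14FNO3S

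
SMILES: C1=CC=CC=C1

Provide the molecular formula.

Heavy atoms from the SMILES: 6 C.
Implicit hydrogens by atom environment:
  6 × C (aromatic): 1 H each → 6
  Total hydrogens = 6.
Molecular formula: C6H6

C6H6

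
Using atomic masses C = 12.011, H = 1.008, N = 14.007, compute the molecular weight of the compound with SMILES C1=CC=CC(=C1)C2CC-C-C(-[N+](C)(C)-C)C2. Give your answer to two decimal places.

Molecular formula: C15H24N+.
M = 15×12.011 + 24×1.008 + 1×14.007 = 218.36 g/mol.

218.36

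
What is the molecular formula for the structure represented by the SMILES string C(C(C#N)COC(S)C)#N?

C6H8N2OS

Heavy atoms from the SMILES: 6 C, 2 N, 1 O, 1 S.
Implicit hydrogens by atom environment:
  2 × C: 1 H each → 2
  2 × C: no H
  2 × N: no H
  1 × C: 3 H
  1 × C: 2 H
  1 × O: no H
  1 × S: 1 H
  Total hydrogens = 8.
Molecular formula: C6H8N2OS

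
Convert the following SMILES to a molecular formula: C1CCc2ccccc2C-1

C10H12

Heavy atoms from the SMILES: 10 C.
Implicit hydrogens by atom environment:
  4 × C: 2 H each → 8
  4 × C (aromatic): 1 H each → 4
  2 × C (aromatic): no H
  Total hydrogens = 12.
Molecular formula: C10H12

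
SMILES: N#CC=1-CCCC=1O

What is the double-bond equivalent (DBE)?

4

Molecular formula from the SMILES: C6H7NO.
DoU = (2C + 2 + N − H − X)/2 = (2·6 + 2 + 1 − 7 − 0)/2 = 8/2 = 4.
(Structurally: 1 ring(s) + 3 π bond(s) = 4.)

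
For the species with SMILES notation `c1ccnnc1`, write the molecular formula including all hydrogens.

C4H4N2

Heavy atoms from the SMILES: 4 C, 2 N.
Implicit hydrogens by atom environment:
  4 × C (aromatic): 1 H each → 4
  2 × N (aromatic): no H
  Total hydrogens = 4.
Molecular formula: C4H4N2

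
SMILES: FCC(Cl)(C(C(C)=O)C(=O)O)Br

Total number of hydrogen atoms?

7

Hydrogens are implicit in SMILES; fill each atom to its normal valence:
  3 × C: no H
  2 × O: no H
  1 × Br: no H
  1 × C: 3 H
  1 × C: 2 H
  1 × C: 1 H
  1 × Cl: no H
  1 × F: no H
  1 × O: 1 H
  Total hydrogens = 7.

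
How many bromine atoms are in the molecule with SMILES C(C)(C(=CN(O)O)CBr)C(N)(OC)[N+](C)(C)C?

The symbol for bromine appears 1 time in the SMILES.

1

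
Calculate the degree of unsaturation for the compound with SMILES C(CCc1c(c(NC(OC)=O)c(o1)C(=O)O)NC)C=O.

Molecular formula from the SMILES: C12H16N2O6.
DoU = (2C + 2 + N − H − X)/2 = (2·12 + 2 + 2 − 16 − 0)/2 = 12/2 = 6.
(Structurally: 1 ring(s) + 5 π bond(s) = 6.)

6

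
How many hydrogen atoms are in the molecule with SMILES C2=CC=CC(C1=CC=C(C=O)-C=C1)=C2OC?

Hydrogens are implicit in SMILES; fill each atom to its normal valence:
  8 × C (aromatic): 1 H each → 8
  4 × C (aromatic): no H
  2 × O: no H
  1 × C: 3 H
  1 × C: 1 H
  Total hydrogens = 12.

12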